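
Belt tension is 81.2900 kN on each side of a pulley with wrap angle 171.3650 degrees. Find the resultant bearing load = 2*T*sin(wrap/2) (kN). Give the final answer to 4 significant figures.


F = 2 * 81.2900 * sin(171.3650/2 deg)
F = 162.1 kN


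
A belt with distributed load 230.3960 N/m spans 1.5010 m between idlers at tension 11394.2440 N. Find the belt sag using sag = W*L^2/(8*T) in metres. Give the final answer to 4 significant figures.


sag = 230.3960 * 1.5010^2 / (8 * 11394.2440)
sag = 0.005695 m


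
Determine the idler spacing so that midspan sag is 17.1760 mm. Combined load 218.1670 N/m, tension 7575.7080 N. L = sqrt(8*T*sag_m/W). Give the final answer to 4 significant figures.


sag = 17.1760/1000 = 0.017176 m
L = sqrt(8 * 7575.7080 * 0.017176 / 218.1670)
L = 2.184 m


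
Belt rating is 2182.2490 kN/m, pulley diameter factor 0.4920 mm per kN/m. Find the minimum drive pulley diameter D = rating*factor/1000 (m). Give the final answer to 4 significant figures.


D = 2182.2490 * 0.4920 / 1000
D = 1.074 m


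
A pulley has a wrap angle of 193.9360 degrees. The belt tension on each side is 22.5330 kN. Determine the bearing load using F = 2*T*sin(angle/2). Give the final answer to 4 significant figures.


F = 2 * 22.5330 * sin(193.9360/2 deg)
F = 44.73 kN


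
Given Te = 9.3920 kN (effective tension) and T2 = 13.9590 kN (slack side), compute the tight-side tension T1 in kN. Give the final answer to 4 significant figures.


T1 = Te + T2 = 9.3920 + 13.9590
T1 = 23.35 kN


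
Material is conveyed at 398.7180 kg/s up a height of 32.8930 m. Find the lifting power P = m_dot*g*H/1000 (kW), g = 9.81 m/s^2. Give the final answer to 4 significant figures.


P = 398.7180 * 9.81 * 32.8930 / 1000
P = 128.7 kW


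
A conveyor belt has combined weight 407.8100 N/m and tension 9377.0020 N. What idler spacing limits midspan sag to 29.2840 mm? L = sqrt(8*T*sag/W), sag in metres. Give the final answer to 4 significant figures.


sag = 29.2840/1000 = 0.029284 m
L = sqrt(8 * 9377.0020 * 0.029284 / 407.8100)
L = 2.321 m


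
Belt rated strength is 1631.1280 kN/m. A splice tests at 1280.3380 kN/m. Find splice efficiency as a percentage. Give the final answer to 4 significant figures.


Eff = 1280.3380 / 1631.1280 * 100
Eff = 78.49 %


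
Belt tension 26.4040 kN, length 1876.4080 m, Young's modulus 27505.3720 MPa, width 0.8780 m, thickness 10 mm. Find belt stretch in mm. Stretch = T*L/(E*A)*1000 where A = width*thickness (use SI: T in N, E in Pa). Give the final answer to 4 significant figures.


A = 0.8780 * 0.01 = 0.00878 m^2
Stretch = 26.4040*1000 * 1876.4080 / (27505.3720e6 * 0.00878) * 1000
Stretch = 205.2 mm


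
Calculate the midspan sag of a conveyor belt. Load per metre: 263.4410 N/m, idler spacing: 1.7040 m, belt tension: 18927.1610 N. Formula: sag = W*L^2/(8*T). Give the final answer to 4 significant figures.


sag = 263.4410 * 1.7040^2 / (8 * 18927.1610)
sag = 0.005052 m


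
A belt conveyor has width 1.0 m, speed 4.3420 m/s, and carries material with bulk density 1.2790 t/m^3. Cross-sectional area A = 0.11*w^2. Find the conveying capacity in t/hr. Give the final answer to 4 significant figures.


A = 0.11 * 1.0^2 = 0.11 m^2
C = 0.11 * 4.3420 * 1.2790 * 3600
C = 2199 t/hr


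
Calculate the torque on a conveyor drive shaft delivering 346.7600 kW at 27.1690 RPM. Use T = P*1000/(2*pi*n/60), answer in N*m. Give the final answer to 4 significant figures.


omega = 2*pi*27.1690/60 = 2.84513 rad/s
T = 346.7600*1000 / 2.84513
T = 121900 N*m


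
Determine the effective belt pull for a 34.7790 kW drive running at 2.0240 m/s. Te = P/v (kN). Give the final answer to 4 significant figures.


Te = P / v = 34.7790 / 2.0240
Te = 17.18 kN


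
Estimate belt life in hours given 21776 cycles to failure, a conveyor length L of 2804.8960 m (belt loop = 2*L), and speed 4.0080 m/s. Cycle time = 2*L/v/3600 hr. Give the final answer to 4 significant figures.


cycle_time = 2 * 2804.8960 / 4.0080 / 3600 = 0.388791 hr
life = 21776 * 0.388791 = 8466 hours


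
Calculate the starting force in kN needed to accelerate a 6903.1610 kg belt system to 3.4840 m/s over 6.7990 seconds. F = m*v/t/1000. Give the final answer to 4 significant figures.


F = 6903.1610 * 3.4840 / 6.7990 / 1000
F = 3.537 kN


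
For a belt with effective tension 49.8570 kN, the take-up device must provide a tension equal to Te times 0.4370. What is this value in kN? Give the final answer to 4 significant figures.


T_tu = 49.8570 * 0.4370
T_tu = 21.79 kN


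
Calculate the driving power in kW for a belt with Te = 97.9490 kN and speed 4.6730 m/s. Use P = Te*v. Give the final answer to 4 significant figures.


P = Te * v = 97.9490 * 4.6730
P = 457.7 kW


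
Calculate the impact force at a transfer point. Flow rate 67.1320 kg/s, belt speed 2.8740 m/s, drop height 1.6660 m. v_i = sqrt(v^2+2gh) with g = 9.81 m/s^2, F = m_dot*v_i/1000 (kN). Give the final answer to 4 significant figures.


v_i = sqrt(2.8740^2 + 2*9.81*1.6660) = 6.39897 m/s
F = 67.1320 * 6.39897 / 1000
F = 0.4296 kN


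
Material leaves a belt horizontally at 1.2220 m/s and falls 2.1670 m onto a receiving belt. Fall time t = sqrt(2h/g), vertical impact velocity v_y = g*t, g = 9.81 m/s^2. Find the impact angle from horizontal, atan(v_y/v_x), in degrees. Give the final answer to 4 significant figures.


t = sqrt(2*2.1670/9.81) = 0.664676 s
v_y = 9.81 * 0.664676 = 6.52047 m/s
angle = atan(6.52047 / 1.2220) = 79.39 deg


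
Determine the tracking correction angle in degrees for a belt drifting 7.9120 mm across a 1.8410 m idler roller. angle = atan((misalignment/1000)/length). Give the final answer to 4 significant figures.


misalign_m = 7.9120 / 1000 = 0.007912 m
angle = atan(0.007912 / 1.8410)
angle = 0.2462 deg


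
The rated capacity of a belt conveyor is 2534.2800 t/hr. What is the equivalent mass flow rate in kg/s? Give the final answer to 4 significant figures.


m_dot = 2534.2800 * 1000 / 3600
m_dot = 704.0 kg/s


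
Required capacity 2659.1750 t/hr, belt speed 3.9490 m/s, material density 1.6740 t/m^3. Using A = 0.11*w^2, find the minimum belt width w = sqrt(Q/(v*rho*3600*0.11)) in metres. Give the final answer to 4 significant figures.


A_req = 2659.1750 / (3.9490 * 1.6740 * 3600) = 0.111738 m^2
w = sqrt(0.111738 / 0.11)
w = 1.008 m


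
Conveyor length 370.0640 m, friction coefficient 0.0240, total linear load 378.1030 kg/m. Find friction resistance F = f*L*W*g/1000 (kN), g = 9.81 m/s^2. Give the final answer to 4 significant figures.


F = 0.0240 * 370.0640 * 378.1030 * 9.81 / 1000
F = 32.94 kN


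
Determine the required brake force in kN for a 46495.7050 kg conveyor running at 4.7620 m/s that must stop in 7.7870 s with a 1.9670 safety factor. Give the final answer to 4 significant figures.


F = 46495.7050 * 4.7620 / 7.7870 * 1.9670 / 1000
F = 55.93 kN


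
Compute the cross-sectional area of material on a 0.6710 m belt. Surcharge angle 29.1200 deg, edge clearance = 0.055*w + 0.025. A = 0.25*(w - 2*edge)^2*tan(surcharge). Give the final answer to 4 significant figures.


edge = 0.055*0.6710 + 0.025 = 0.061905 m
ew = 0.6710 - 2*0.061905 = 0.54719 m
A = 0.25 * 0.54719^2 * tan(29.1200 deg)
A = 0.04170 m^2


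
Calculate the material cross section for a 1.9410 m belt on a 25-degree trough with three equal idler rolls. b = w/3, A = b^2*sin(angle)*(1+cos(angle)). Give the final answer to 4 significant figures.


b = 1.9410/3 = 0.647 m
A = 0.647^2 * sin(25 deg) * (1 + cos(25 deg))
A = 0.3372 m^2


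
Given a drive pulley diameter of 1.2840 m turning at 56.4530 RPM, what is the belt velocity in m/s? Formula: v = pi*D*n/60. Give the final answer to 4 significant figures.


v = pi * 1.2840 * 56.4530 / 60
v = 3.795 m/s


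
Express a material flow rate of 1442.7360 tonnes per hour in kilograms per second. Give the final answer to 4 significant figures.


m_dot = 1442.7360 * 1000 / 3600
m_dot = 400.8 kg/s


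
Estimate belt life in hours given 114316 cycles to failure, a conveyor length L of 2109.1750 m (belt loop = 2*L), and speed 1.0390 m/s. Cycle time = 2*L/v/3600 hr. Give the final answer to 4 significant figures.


cycle_time = 2 * 2109.1750 / 1.0390 / 3600 = 1.12778 hr
life = 114316 * 1.12778 = 128900 hours


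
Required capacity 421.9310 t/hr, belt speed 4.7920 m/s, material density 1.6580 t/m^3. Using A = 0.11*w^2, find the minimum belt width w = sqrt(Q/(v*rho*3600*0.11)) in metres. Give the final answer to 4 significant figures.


A_req = 421.9310 / (4.7920 * 1.6580 * 3600) = 0.0147515 m^2
w = sqrt(0.0147515 / 0.11)
w = 0.3662 m


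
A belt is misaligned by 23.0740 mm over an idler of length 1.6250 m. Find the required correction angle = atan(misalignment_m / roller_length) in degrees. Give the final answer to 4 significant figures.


misalign_m = 23.0740 / 1000 = 0.023074 m
angle = atan(0.023074 / 1.6250)
angle = 0.8135 deg


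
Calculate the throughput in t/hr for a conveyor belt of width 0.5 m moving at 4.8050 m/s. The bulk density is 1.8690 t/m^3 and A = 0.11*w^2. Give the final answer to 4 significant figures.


A = 0.11 * 0.5^2 = 0.0275 m^2
C = 0.0275 * 4.8050 * 1.8690 * 3600
C = 889.1 t/hr


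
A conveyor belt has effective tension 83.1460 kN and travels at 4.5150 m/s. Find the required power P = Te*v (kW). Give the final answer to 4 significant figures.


P = Te * v = 83.1460 * 4.5150
P = 375.4 kW


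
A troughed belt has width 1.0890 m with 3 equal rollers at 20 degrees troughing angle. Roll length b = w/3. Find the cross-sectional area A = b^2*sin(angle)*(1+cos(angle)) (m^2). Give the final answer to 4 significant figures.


b = 1.0890/3 = 0.363 m
A = 0.363^2 * sin(20 deg) * (1 + cos(20 deg))
A = 0.08742 m^2


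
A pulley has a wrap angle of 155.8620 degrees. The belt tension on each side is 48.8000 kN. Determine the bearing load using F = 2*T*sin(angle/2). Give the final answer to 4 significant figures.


F = 2 * 48.8000 * sin(155.8620/2 deg)
F = 95.44 kN


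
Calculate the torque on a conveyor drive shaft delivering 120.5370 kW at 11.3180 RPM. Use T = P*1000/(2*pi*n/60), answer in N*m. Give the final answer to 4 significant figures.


omega = 2*pi*11.3180/60 = 1.18522 rad/s
T = 120.5370*1000 / 1.18522
T = 101700 N*m


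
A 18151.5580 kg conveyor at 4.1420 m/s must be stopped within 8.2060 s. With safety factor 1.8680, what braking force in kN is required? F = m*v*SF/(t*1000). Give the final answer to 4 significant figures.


F = 18151.5580 * 4.1420 / 8.2060 * 1.8680 / 1000
F = 17.11 kN


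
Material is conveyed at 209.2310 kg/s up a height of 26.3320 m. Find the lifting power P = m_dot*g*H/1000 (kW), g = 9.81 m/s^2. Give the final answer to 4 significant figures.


P = 209.2310 * 9.81 * 26.3320 / 1000
P = 54.05 kW


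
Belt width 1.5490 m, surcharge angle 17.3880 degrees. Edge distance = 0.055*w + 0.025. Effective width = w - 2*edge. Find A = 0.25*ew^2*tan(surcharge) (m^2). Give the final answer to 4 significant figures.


edge = 0.055*1.5490 + 0.025 = 0.110195 m
ew = 1.5490 - 2*0.110195 = 1.32861 m
A = 0.25 * 1.32861^2 * tan(17.3880 deg)
A = 0.1382 m^2


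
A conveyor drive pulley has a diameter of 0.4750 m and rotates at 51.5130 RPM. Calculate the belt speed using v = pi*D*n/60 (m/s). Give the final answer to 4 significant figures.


v = pi * 0.4750 * 51.5130 / 60
v = 1.281 m/s


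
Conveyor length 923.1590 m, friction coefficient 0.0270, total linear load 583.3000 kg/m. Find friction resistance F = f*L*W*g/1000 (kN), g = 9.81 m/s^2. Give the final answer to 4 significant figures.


F = 0.0270 * 923.1590 * 583.3000 * 9.81 / 1000
F = 142.6 kN


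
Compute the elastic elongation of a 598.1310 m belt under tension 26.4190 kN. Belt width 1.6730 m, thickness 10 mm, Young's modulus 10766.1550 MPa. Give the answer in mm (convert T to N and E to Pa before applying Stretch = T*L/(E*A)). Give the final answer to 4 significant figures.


A = 1.6730 * 0.01 = 0.01673 m^2
Stretch = 26.4190*1000 * 598.1310 / (10766.1550e6 * 0.01673) * 1000
Stretch = 87.73 mm


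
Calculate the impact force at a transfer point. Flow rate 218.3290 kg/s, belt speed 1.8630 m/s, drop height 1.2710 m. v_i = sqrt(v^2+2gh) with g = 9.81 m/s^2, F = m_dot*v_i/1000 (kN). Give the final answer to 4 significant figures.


v_i = sqrt(1.8630^2 + 2*9.81*1.2710) = 5.3299 m/s
F = 218.3290 * 5.3299 / 1000
F = 1.164 kN


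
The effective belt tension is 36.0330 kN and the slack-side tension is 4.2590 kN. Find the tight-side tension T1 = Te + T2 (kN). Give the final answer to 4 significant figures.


T1 = Te + T2 = 36.0330 + 4.2590
T1 = 40.29 kN


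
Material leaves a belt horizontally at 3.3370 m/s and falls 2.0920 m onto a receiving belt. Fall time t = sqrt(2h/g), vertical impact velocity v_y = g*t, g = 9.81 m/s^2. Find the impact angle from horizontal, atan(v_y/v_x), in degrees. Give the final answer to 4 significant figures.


t = sqrt(2*2.0920/9.81) = 0.653072 s
v_y = 9.81 * 0.653072 = 6.40664 m/s
angle = atan(6.40664 / 3.3370) = 62.49 deg


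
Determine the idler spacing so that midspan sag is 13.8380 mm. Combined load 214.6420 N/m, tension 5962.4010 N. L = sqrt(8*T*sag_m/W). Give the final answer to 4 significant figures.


sag = 13.8380/1000 = 0.013838 m
L = sqrt(8 * 5962.4010 * 0.013838 / 214.6420)
L = 1.754 m


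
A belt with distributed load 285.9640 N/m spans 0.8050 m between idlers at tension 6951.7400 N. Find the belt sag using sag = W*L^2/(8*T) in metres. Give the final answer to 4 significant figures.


sag = 285.9640 * 0.8050^2 / (8 * 6951.7400)
sag = 0.003332 m


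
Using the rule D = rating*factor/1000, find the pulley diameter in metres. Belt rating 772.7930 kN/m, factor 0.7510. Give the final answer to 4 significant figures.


D = 772.7930 * 0.7510 / 1000
D = 0.5804 m


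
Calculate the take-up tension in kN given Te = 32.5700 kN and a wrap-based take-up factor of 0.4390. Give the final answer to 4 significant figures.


T_tu = 32.5700 * 0.4390
T_tu = 14.30 kN


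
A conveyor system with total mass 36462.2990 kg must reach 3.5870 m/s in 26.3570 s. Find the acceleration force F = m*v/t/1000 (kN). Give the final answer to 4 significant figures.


F = 36462.2990 * 3.5870 / 26.3570 / 1000
F = 4.962 kN


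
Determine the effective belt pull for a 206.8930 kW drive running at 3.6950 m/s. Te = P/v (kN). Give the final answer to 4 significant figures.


Te = P / v = 206.8930 / 3.6950
Te = 55.99 kN


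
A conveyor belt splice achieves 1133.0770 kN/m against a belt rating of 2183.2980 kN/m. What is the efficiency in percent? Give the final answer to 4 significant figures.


Eff = 1133.0770 / 2183.2980 * 100
Eff = 51.90 %


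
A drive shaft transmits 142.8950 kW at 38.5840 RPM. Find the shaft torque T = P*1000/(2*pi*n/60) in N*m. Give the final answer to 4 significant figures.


omega = 2*pi*38.5840/60 = 4.04051 rad/s
T = 142.8950*1000 / 4.04051
T = 35370 N*m


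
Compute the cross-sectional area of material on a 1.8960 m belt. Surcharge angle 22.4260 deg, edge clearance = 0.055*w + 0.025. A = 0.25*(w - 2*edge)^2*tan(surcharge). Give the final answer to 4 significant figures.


edge = 0.055*1.8960 + 0.025 = 0.12928 m
ew = 1.8960 - 2*0.12928 = 1.63744 m
A = 0.25 * 1.63744^2 * tan(22.4260 deg)
A = 0.2766 m^2


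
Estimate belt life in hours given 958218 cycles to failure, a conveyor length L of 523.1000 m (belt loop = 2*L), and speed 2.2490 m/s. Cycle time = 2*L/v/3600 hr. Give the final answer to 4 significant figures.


cycle_time = 2 * 523.1000 / 2.2490 / 3600 = 0.129218 hr
life = 958218 * 0.129218 = 123800 hours


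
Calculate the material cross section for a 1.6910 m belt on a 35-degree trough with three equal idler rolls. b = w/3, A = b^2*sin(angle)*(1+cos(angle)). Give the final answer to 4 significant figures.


b = 1.6910/3 = 0.563667 m
A = 0.563667^2 * sin(35 deg) * (1 + cos(35 deg))
A = 0.3315 m^2


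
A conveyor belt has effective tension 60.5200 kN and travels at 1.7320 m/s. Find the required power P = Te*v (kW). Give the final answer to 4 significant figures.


P = Te * v = 60.5200 * 1.7320
P = 104.8 kW


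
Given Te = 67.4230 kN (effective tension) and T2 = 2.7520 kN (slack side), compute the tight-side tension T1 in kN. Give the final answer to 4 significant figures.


T1 = Te + T2 = 67.4230 + 2.7520
T1 = 70.17 kN


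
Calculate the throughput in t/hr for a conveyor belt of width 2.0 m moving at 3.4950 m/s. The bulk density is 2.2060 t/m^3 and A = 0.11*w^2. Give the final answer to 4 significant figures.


A = 0.11 * 2.0^2 = 0.44 m^2
C = 0.44 * 3.4950 * 2.2060 * 3600
C = 12210 t/hr


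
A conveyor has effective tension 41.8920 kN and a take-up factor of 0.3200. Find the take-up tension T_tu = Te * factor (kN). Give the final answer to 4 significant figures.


T_tu = 41.8920 * 0.3200
T_tu = 13.41 kN


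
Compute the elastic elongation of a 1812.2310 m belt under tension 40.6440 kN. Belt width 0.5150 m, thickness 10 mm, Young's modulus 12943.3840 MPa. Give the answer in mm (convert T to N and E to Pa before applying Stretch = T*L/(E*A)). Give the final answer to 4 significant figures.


A = 0.5150 * 0.01 = 0.00515 m^2
Stretch = 40.6440*1000 * 1812.2310 / (12943.3840e6 * 0.00515) * 1000
Stretch = 1105 mm


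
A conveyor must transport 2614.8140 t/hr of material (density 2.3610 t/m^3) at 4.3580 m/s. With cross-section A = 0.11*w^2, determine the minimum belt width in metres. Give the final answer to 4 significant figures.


A_req = 2614.8140 / (4.3580 * 2.3610 * 3600) = 0.0705919 m^2
w = sqrt(0.0705919 / 0.11)
w = 0.8011 m


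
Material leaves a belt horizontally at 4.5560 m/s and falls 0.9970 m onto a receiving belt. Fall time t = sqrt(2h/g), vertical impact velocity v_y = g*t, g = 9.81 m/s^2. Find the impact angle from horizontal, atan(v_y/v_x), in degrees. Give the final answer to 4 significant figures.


t = sqrt(2*0.9970/9.81) = 0.450846 s
v_y = 9.81 * 0.450846 = 4.4228 m/s
angle = atan(4.4228 / 4.5560) = 44.15 deg


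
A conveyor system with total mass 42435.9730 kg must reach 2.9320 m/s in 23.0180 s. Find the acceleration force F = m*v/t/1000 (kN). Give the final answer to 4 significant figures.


F = 42435.9730 * 2.9320 / 23.0180 / 1000
F = 5.405 kN


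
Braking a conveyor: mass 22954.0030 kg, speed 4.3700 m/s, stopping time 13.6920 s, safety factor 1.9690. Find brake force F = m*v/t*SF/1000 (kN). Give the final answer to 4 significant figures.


F = 22954.0030 * 4.3700 / 13.6920 * 1.9690 / 1000
F = 14.43 kN


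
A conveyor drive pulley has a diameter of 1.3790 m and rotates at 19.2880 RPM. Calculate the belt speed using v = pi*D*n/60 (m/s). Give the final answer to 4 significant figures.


v = pi * 1.3790 * 19.2880 / 60
v = 1.393 m/s


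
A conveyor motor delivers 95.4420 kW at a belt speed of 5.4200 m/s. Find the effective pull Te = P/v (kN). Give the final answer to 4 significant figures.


Te = P / v = 95.4420 / 5.4200
Te = 17.61 kN


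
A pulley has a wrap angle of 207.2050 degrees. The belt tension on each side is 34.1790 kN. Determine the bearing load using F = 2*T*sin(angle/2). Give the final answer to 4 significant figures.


F = 2 * 34.1790 * sin(207.2050/2 deg)
F = 66.44 kN


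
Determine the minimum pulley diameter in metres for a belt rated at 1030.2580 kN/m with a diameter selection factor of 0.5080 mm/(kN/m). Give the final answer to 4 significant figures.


D = 1030.2580 * 0.5080 / 1000
D = 0.5234 m


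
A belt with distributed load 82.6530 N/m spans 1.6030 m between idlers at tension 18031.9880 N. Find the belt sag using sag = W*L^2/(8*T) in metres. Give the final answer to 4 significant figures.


sag = 82.6530 * 1.6030^2 / (8 * 18031.9880)
sag = 0.001472 m


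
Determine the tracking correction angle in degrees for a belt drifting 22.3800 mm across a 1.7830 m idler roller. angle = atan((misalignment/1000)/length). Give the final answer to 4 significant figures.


misalign_m = 22.3800 / 1000 = 0.022380 m
angle = atan(0.022380 / 1.7830)
angle = 0.7191 deg


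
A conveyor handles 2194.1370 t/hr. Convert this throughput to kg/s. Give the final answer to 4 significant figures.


m_dot = 2194.1370 * 1000 / 3600
m_dot = 609.5 kg/s


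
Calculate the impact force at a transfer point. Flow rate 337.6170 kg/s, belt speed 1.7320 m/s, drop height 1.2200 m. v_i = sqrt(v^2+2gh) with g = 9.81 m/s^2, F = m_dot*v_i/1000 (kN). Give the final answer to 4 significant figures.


v_i = sqrt(1.7320^2 + 2*9.81*1.2200) = 5.19001 m/s
F = 337.6170 * 5.19001 / 1000
F = 1.752 kN


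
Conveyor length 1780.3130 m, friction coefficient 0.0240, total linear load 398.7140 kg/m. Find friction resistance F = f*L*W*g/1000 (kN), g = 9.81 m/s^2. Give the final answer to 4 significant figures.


F = 0.0240 * 1780.3130 * 398.7140 * 9.81 / 1000
F = 167.1 kN


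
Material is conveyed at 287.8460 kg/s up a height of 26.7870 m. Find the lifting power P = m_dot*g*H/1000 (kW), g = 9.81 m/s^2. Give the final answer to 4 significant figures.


P = 287.8460 * 9.81 * 26.7870 / 1000
P = 75.64 kW


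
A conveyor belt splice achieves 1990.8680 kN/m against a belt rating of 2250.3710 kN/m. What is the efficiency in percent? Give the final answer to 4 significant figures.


Eff = 1990.8680 / 2250.3710 * 100
Eff = 88.47 %


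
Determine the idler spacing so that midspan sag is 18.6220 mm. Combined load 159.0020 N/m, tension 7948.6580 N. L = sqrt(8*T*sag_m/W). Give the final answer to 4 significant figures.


sag = 18.6220/1000 = 0.018622 m
L = sqrt(8 * 7948.6580 * 0.018622 / 159.0020)
L = 2.729 m


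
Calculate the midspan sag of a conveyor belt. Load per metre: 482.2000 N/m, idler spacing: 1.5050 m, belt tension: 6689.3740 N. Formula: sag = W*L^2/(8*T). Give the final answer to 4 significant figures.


sag = 482.2000 * 1.5050^2 / (8 * 6689.3740)
sag = 0.02041 m


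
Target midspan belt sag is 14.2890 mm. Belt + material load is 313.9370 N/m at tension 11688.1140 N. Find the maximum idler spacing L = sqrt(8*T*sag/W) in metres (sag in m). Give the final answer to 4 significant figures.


sag = 14.2890/1000 = 0.014289 m
L = sqrt(8 * 11688.1140 * 0.014289 / 313.9370)
L = 2.063 m


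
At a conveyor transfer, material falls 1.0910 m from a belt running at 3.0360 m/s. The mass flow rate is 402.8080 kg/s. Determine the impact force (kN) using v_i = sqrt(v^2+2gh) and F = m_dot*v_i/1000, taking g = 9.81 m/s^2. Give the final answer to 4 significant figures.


v_i = sqrt(3.0360^2 + 2*9.81*1.0910) = 5.53378 m/s
F = 402.8080 * 5.53378 / 1000
F = 2.229 kN


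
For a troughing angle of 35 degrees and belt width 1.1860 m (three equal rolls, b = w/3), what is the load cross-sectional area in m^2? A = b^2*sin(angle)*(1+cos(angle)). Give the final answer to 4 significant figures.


b = 1.1860/3 = 0.395333 m
A = 0.395333^2 * sin(35 deg) * (1 + cos(35 deg))
A = 0.1631 m^2


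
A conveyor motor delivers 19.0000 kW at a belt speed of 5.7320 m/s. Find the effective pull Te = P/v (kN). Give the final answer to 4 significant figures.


Te = P / v = 19.0000 / 5.7320
Te = 3.315 kN


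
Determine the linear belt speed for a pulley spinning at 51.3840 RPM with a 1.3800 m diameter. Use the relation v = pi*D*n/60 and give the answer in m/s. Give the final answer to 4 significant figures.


v = pi * 1.3800 * 51.3840 / 60
v = 3.713 m/s


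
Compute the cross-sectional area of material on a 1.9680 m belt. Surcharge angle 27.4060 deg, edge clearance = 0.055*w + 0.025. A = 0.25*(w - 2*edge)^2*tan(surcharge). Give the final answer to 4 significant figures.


edge = 0.055*1.9680 + 0.025 = 0.13324 m
ew = 1.9680 - 2*0.13324 = 1.70152 m
A = 0.25 * 1.70152^2 * tan(27.4060 deg)
A = 0.3753 m^2


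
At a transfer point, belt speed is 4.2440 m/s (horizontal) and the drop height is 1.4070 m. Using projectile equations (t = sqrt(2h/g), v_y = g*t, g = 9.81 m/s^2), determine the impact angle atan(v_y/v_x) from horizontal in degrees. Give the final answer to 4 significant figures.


t = sqrt(2*1.4070/9.81) = 0.535584 s
v_y = 9.81 * 0.535584 = 5.25408 m/s
angle = atan(5.25408 / 4.2440) = 51.07 deg


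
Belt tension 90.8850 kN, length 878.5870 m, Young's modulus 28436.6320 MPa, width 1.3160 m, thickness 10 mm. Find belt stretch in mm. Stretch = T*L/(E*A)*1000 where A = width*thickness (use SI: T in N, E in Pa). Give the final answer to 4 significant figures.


A = 1.3160 * 0.01 = 0.01316 m^2
Stretch = 90.8850*1000 * 878.5870 / (28436.6320e6 * 0.01316) * 1000
Stretch = 213.4 mm


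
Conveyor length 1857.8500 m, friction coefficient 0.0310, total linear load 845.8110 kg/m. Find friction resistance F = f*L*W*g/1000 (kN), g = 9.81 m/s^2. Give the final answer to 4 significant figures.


F = 0.0310 * 1857.8500 * 845.8110 * 9.81 / 1000
F = 477.9 kN


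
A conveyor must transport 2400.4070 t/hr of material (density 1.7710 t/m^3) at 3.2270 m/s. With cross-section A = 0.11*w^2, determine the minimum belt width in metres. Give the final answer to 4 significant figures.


A_req = 2400.4070 / (3.2270 * 1.7710 * 3600) = 0.116672 m^2
w = sqrt(0.116672 / 0.11)
w = 1.030 m


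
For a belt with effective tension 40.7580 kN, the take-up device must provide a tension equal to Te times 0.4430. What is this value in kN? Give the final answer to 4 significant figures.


T_tu = 40.7580 * 0.4430
T_tu = 18.06 kN


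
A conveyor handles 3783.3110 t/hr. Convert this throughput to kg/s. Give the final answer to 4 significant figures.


m_dot = 3783.3110 * 1000 / 3600
m_dot = 1051 kg/s


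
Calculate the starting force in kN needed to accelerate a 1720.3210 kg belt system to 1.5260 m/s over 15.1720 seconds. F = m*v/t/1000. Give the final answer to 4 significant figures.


F = 1720.3210 * 1.5260 / 15.1720 / 1000
F = 0.1730 kN


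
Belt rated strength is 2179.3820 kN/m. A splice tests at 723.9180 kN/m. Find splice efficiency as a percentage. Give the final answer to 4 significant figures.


Eff = 723.9180 / 2179.3820 * 100
Eff = 33.22 %


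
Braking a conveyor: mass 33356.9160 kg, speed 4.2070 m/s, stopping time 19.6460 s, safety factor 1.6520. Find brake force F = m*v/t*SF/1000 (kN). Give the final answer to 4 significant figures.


F = 33356.9160 * 4.2070 / 19.6460 * 1.6520 / 1000
F = 11.80 kN


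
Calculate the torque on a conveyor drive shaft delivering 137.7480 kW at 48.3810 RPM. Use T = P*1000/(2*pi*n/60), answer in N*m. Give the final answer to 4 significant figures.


omega = 2*pi*48.3810/60 = 5.06645 rad/s
T = 137.7480*1000 / 5.06645
T = 27190 N*m


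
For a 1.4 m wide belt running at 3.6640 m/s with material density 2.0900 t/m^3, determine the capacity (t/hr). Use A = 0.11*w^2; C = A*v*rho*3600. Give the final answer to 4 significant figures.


A = 0.11 * 1.4^2 = 0.2156 m^2
C = 0.2156 * 3.6640 * 2.0900 * 3600
C = 5944 t/hr


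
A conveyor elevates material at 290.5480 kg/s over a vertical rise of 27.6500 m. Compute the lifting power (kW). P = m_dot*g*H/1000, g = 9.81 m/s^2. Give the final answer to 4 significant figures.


P = 290.5480 * 9.81 * 27.6500 / 1000
P = 78.81 kW


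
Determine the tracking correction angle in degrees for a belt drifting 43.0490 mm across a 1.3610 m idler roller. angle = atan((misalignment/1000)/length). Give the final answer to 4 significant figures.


misalign_m = 43.0490 / 1000 = 0.043049 m
angle = atan(0.043049 / 1.3610)
angle = 1.812 deg


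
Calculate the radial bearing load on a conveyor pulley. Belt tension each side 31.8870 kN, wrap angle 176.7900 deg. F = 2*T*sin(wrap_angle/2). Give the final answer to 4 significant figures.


F = 2 * 31.8870 * sin(176.7900/2 deg)
F = 63.75 kN


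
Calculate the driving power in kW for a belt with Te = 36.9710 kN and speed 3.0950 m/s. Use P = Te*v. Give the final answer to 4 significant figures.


P = Te * v = 36.9710 * 3.0950
P = 114.4 kW


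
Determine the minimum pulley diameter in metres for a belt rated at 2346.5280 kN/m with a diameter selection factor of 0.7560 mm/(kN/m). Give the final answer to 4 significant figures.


D = 2346.5280 * 0.7560 / 1000
D = 1.774 m


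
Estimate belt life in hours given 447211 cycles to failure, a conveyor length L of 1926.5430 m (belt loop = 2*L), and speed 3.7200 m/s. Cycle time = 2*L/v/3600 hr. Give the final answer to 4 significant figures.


cycle_time = 2 * 1926.5430 / 3.7200 / 3600 = 0.287716 hr
life = 447211 * 0.287716 = 128700 hours


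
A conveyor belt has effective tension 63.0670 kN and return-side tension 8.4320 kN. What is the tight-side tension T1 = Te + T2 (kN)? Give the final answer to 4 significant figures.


T1 = Te + T2 = 63.0670 + 8.4320
T1 = 71.50 kN


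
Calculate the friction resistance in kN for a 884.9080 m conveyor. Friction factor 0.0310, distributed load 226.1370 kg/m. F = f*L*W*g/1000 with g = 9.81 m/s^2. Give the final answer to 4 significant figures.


F = 0.0310 * 884.9080 * 226.1370 * 9.81 / 1000
F = 60.86 kN


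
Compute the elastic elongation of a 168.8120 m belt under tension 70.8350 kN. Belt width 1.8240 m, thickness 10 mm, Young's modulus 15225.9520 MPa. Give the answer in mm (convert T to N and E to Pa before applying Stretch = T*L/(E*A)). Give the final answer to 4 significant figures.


A = 1.8240 * 0.01 = 0.01824 m^2
Stretch = 70.8350*1000 * 168.8120 / (15225.9520e6 * 0.01824) * 1000
Stretch = 43.06 mm


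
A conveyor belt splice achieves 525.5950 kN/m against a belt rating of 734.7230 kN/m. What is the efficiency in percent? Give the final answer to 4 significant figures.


Eff = 525.5950 / 734.7230 * 100
Eff = 71.54 %


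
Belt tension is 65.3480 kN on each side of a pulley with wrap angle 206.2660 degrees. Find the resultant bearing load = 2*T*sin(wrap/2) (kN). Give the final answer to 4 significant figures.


F = 2 * 65.3480 * sin(206.2660/2 deg)
F = 127.3 kN


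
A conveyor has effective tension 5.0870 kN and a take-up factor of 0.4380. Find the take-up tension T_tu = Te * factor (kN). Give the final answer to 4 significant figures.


T_tu = 5.0870 * 0.4380
T_tu = 2.228 kN


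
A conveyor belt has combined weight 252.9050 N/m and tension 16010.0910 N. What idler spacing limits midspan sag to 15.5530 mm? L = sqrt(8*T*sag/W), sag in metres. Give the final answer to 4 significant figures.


sag = 15.5530/1000 = 0.015553 m
L = sqrt(8 * 16010.0910 * 0.015553 / 252.9050)
L = 2.807 m


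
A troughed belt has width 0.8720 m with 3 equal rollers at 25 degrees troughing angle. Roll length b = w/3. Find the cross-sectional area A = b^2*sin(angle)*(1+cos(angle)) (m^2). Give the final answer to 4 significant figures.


b = 0.8720/3 = 0.290667 m
A = 0.290667^2 * sin(25 deg) * (1 + cos(25 deg))
A = 0.06807 m^2


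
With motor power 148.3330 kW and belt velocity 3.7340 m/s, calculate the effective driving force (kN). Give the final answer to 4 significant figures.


Te = P / v = 148.3330 / 3.7340
Te = 39.72 kN


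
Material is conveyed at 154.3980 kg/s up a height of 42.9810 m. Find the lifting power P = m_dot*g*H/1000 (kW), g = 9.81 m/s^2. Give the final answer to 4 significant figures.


P = 154.3980 * 9.81 * 42.9810 / 1000
P = 65.10 kW


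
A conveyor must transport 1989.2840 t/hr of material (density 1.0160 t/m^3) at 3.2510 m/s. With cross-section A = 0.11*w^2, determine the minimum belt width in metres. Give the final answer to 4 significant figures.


A_req = 1989.2840 / (3.2510 * 1.0160 * 3600) = 0.167295 m^2
w = sqrt(0.167295 / 0.11)
w = 1.233 m


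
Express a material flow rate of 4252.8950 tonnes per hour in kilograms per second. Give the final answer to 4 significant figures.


m_dot = 4252.8950 * 1000 / 3600
m_dot = 1181 kg/s


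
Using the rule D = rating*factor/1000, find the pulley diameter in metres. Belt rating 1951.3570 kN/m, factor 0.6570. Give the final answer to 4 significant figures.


D = 1951.3570 * 0.6570 / 1000
D = 1.282 m


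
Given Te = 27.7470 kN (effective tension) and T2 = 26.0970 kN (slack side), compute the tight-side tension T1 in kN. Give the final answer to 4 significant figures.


T1 = Te + T2 = 27.7470 + 26.0970
T1 = 53.84 kN


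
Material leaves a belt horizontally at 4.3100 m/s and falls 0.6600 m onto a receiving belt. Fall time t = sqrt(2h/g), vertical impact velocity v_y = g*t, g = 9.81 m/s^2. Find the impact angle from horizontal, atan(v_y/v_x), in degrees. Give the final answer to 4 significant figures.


t = sqrt(2*0.6600/9.81) = 0.36682 s
v_y = 9.81 * 0.36682 = 3.5985 m/s
angle = atan(3.5985 / 4.3100) = 39.86 deg


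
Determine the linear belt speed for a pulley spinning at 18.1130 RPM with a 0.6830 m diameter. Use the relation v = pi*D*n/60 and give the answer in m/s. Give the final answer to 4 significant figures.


v = pi * 0.6830 * 18.1130 / 60
v = 0.6478 m/s


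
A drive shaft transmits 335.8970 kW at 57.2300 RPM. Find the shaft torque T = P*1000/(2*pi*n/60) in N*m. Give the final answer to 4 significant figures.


omega = 2*pi*57.2300/60 = 5.99311 rad/s
T = 335.8970*1000 / 5.99311
T = 56050 N*m


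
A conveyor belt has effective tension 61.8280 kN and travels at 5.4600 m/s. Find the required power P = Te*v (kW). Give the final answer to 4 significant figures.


P = Te * v = 61.8280 * 5.4600
P = 337.6 kW


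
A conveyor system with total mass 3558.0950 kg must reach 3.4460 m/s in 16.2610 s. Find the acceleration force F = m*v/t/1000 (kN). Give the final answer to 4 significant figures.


F = 3558.0950 * 3.4460 / 16.2610 / 1000
F = 0.7540 kN


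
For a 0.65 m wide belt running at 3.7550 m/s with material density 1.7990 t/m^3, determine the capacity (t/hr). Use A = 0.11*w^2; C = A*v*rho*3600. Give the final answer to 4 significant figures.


A = 0.11 * 0.65^2 = 0.046475 m^2
C = 0.046475 * 3.7550 * 1.7990 * 3600
C = 1130 t/hr


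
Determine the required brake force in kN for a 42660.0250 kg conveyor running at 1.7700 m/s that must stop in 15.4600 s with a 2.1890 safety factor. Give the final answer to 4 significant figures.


F = 42660.0250 * 1.7700 / 15.4600 * 2.1890 / 1000
F = 10.69 kN


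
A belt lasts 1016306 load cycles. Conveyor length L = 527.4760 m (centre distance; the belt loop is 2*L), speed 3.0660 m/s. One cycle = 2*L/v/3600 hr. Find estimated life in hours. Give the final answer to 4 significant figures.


cycle_time = 2 * 527.4760 / 3.0660 / 3600 = 0.095578 hr
life = 1016306 * 0.095578 = 97140 hours


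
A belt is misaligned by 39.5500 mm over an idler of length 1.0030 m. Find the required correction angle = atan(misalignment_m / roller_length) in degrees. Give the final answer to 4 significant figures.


misalign_m = 39.5500 / 1000 = 0.039550 m
angle = atan(0.039550 / 1.0030)
angle = 2.258 deg


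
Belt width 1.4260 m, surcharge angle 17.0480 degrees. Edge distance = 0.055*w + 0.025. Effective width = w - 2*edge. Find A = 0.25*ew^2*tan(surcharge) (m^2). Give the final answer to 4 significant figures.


edge = 0.055*1.4260 + 0.025 = 0.10343 m
ew = 1.4260 - 2*0.10343 = 1.21914 m
A = 0.25 * 1.21914^2 * tan(17.0480 deg)
A = 0.1139 m^2


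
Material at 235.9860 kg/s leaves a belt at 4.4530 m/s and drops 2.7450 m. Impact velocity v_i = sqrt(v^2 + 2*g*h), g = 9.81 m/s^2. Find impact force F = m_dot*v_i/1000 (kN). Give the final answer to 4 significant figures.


v_i = sqrt(4.4530^2 + 2*9.81*2.7450) = 8.58406 m/s
F = 235.9860 * 8.58406 / 1000
F = 2.026 kN


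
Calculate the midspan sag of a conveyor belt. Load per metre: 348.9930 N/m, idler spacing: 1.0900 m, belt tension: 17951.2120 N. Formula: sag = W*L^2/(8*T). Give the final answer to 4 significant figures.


sag = 348.9930 * 1.0900^2 / (8 * 17951.2120)
sag = 0.002887 m


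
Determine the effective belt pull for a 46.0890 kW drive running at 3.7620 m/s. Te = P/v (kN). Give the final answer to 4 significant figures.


Te = P / v = 46.0890 / 3.7620
Te = 12.25 kN


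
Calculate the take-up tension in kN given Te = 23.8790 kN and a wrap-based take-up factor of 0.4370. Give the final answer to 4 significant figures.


T_tu = 23.8790 * 0.4370
T_tu = 10.44 kN


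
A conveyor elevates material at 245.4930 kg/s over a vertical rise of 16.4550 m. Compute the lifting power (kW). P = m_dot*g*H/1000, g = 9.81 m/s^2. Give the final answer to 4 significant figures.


P = 245.4930 * 9.81 * 16.4550 / 1000
P = 39.63 kW


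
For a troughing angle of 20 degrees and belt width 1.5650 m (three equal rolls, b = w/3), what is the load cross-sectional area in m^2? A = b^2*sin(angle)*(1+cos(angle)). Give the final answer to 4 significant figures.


b = 1.5650/3 = 0.521667 m
A = 0.521667^2 * sin(20 deg) * (1 + cos(20 deg))
A = 0.1805 m^2


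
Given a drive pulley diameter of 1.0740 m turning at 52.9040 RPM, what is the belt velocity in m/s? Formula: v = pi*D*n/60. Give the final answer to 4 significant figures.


v = pi * 1.0740 * 52.9040 / 60
v = 2.975 m/s


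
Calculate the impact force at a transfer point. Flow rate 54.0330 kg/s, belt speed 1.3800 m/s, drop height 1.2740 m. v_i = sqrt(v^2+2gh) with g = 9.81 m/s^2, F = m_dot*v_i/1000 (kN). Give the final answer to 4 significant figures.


v_i = sqrt(1.3800^2 + 2*9.81*1.2740) = 5.18655 m/s
F = 54.0330 * 5.18655 / 1000
F = 0.2802 kN


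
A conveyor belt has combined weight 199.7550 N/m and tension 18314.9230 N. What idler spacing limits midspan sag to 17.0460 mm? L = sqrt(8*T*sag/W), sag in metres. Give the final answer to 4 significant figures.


sag = 17.0460/1000 = 0.017046 m
L = sqrt(8 * 18314.9230 * 0.017046 / 199.7550)
L = 3.536 m


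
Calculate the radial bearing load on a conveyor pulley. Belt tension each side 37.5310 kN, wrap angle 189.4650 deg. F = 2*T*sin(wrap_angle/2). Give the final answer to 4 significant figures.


F = 2 * 37.5310 * sin(189.4650/2 deg)
F = 74.81 kN


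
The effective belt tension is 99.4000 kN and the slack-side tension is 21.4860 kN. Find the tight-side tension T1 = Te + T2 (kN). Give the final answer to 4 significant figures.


T1 = Te + T2 = 99.4000 + 21.4860
T1 = 120.9 kN


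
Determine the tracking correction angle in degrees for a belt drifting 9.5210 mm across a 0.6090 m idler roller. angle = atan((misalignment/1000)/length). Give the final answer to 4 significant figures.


misalign_m = 9.5210 / 1000 = 0.009521 m
angle = atan(0.009521 / 0.6090)
angle = 0.8957 deg


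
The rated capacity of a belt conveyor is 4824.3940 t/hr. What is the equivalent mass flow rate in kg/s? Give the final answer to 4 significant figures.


m_dot = 4824.3940 * 1000 / 3600
m_dot = 1340 kg/s


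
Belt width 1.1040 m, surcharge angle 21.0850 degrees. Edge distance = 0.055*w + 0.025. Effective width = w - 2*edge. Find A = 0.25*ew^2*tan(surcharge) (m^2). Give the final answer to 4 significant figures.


edge = 0.055*1.1040 + 0.025 = 0.08572 m
ew = 1.1040 - 2*0.08572 = 0.93256 m
A = 0.25 * 0.93256^2 * tan(21.0850 deg)
A = 0.08383 m^2


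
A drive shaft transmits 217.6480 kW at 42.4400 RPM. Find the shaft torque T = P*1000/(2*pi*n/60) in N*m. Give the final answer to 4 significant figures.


omega = 2*pi*42.4400/60 = 4.44431 rad/s
T = 217.6480*1000 / 4.44431
T = 48970 N*m


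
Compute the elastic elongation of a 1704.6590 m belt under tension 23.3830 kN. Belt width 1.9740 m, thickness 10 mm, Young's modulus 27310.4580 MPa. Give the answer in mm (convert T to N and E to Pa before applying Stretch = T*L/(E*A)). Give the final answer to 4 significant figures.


A = 1.9740 * 0.01 = 0.01974 m^2
Stretch = 23.3830*1000 * 1704.6590 / (27310.4580e6 * 0.01974) * 1000
Stretch = 73.94 mm


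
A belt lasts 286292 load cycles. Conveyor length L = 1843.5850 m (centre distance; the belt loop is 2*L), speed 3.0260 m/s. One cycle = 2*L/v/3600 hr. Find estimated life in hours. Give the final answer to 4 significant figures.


cycle_time = 2 * 1843.5850 / 3.0260 / 3600 = 0.338471 hr
life = 286292 * 0.338471 = 96900 hours
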